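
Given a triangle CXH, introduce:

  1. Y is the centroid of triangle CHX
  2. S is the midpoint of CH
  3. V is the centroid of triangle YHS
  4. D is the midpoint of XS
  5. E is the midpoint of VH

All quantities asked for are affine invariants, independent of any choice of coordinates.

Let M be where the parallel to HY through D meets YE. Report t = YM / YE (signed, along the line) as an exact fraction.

t = -3

Choose coordinates C = (0, 0), X = (1, 0), H = (0, 1).
1. Y is the centroid of triangle CHX ⇒ Y = (1/3, 1/3)
2. S is the midpoint of CH ⇒ S = (0, 1/2)
3. V is the centroid of triangle YHS ⇒ V = (1/9, 11/18)
4. D is the midpoint of XS ⇒ D = (1/2, 1/4)
5. E is the midpoint of VH ⇒ E = (1/18, 29/36)
through D parallel to HY: direction (1/3, -2/3); meets YE at M = (7/6, -13/12)
M = Y + t·(E−Y) with t = -3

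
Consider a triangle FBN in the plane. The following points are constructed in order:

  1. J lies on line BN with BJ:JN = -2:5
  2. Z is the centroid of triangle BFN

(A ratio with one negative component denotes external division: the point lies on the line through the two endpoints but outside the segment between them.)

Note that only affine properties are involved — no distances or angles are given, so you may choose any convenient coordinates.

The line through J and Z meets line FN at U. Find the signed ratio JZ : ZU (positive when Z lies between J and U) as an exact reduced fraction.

JZ:ZU = 4

Assign F = (0, 0), B = (1, 0), N = (0, 1) — the answer is frame-independent, so this choice is without loss of generality.
1. J lies on line BN with BJ:JN = -2:5 ⇒ J = (5/3, -2/3)
2. Z is the centroid of triangle BFN ⇒ Z = (1/3, 1/3)
line JZ meets FN at U = (0, 7/12)
Z = J + t·(U−J) with t = 4/5, so JZ:ZU = 4/5:1/5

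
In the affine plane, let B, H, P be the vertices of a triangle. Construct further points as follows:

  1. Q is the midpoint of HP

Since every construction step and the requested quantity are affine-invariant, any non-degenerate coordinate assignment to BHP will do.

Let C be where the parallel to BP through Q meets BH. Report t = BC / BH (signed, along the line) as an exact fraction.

Choose coordinates B = (0, 0), H = (1, 0), P = (0, 1).
1. Q is the midpoint of HP ⇒ Q = (1/2, 1/2)
through Q parallel to BP: direction (0, 1); meets BH at C = (1/2, 0)
C = B + t·(H−B) with t = 1/2

t = 1/2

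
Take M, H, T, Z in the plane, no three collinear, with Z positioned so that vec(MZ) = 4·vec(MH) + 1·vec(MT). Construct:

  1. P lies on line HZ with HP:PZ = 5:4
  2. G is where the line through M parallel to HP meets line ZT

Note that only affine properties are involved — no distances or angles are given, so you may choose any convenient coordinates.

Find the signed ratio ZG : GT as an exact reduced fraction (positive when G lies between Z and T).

ZG:GT = 1/3

Assign M = (0, 0), H = (1, 0), T = (0, 1), Z = (4, 1) — the answer is frame-independent, so this choice is without loss of generality.
1. P lies on line HZ with HP:PZ = 5:4 ⇒ P = (8/3, 5/9)
2. G is where the line through M parallel to HP meets line ZT ⇒ G = (3, 1)
G = Z + t·(T−Z) with t = 1/4, so ZG:GT = t:(1−t) = 1/4:3/4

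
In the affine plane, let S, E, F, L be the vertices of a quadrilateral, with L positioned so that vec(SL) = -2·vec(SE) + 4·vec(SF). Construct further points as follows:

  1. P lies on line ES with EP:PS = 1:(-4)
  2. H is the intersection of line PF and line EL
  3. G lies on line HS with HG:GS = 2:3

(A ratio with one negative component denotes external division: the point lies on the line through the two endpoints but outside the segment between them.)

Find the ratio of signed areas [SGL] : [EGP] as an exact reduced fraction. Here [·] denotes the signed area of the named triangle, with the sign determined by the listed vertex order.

Set S = (0, 0), E = (1, 0), F = (0, 1), L = (-2, 4); any affine frame gives the same invariant.
1. P lies on line ES with EP:PS = 1:(-4) ⇒ P = (4/3, 0)
2. H is the intersection of line PF and line EL ⇒ H = (4/7, 4/7)
3. G lies on line HS with HG:GS = 2:3 ⇒ G = (12/35, 12/35)
2·[SGL] = 72/35, 2·[EGP] = -4/35
[SGL]:[EGP] = 72/35:-4/35 = -18

[SGL]:[EGP] = -18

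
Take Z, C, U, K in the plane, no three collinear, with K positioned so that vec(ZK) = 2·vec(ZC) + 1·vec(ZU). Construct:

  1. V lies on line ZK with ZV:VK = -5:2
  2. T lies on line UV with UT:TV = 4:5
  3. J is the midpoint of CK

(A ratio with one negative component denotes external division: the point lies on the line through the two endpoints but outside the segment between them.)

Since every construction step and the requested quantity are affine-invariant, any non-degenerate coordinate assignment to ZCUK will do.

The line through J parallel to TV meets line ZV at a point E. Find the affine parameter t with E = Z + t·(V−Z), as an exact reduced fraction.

t = 1/5

Set Z = (0, 0), C = (1, 0), U = (0, 1), K = (2, 1); any affine frame gives the same invariant.
1. V lies on line ZK with ZV:VK = -5:2 ⇒ V = (10/3, 5/3)
2. T lies on line UV with UT:TV = 4:5 ⇒ T = (40/27, 35/27)
3. J is the midpoint of CK ⇒ J = (3/2, 1/2)
through J parallel to TV: direction (50/27, 10/27); meets ZV at E = (2/3, 1/3)
E = Z + t·(V−Z) with t = 1/5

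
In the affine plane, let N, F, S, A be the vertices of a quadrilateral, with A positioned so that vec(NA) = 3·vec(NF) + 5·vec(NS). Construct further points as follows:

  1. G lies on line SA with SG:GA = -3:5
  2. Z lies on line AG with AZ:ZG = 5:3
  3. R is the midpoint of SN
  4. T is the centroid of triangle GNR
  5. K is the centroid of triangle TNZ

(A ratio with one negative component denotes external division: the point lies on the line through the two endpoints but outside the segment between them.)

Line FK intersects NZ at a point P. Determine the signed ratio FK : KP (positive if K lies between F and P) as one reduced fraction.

FK:KP = 33/7

Assign N = (0, 0), F = (1, 0), S = (0, 1), A = (3, 5) — the answer is frame-independent, so this choice is without loss of generality.
1. G lies on line SA with SG:GA = -3:5 ⇒ G = (-9/2, -5)
2. Z lies on line AG with AZ:ZG = 5:3 ⇒ Z = (-27/16, -5/4)
3. R is the midpoint of SN ⇒ R = (0, 1/2)
4. T is the centroid of triangle GNR ⇒ T = (-3/2, -3/2)
5. K is the centroid of triangle TNZ ⇒ K = (-17/16, -11/12)
line FK meets NZ at P = (-3/2, -10/9)
K = F + t·(P−F) with t = 33/40, so FK:KP = 33/40:7/40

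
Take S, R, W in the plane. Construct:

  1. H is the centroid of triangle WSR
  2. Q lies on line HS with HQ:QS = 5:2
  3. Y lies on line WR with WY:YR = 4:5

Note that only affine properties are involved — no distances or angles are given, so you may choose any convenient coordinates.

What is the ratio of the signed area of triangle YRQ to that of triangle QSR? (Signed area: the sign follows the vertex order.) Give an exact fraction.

[YRQ]:[QSR] = -85/18

Choose coordinates S = (0, 0), R = (1, 0), W = (0, 1).
1. H is the centroid of triangle WSR ⇒ H = (1/3, 1/3)
2. Q lies on line HS with HQ:QS = 5:2 ⇒ Q = (2/21, 2/21)
3. Y lies on line WR with WY:YR = 4:5 ⇒ Y = (4/9, 5/9)
2·[YRQ] = -85/189, 2·[QSR] = 2/21
[YRQ]:[QSR] = -85/189:2/21 = -85/18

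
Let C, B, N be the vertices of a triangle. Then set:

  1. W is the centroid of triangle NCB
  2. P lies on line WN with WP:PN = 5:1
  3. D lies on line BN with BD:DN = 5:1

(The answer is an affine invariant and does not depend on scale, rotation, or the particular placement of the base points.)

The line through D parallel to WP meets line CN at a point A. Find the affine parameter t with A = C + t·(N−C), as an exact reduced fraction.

Set C = (0, 0), B = (1, 0), N = (0, 1); any affine frame gives the same invariant.
1. W is the centroid of triangle NCB ⇒ W = (1/3, 1/3)
2. P lies on line WN with WP:PN = 5:1 ⇒ P = (1/18, 8/9)
3. D lies on line BN with BD:DN = 5:1 ⇒ D = (1/6, 5/6)
through D parallel to WP: direction (-5/18, 5/9); meets CN at A = (0, 7/6)
A = C + t·(N−C) with t = 7/6

t = 7/6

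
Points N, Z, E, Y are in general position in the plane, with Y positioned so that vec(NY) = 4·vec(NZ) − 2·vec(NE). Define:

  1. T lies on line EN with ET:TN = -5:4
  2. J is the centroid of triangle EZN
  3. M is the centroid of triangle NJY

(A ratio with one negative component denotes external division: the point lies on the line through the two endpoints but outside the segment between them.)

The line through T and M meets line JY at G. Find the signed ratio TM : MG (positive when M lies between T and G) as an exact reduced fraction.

Set N = (0, 0), Z = (1, 0), E = (0, 1), Y = (4, -2); any affine frame gives the same invariant.
1. T lies on line EN with ET:TN = -5:4 ⇒ T = (0, -4)
2. J is the centroid of triangle EZN ⇒ J = (1/3, 1/3)
3. M is the centroid of triangle NJY ⇒ M = (13/9, -5/9)
line TM meets JY at G = (325/216, -89/216)
M = T + t·(G−T) with t = 24/25, so TM:MG = 24/25:1/25

TM:MG = 24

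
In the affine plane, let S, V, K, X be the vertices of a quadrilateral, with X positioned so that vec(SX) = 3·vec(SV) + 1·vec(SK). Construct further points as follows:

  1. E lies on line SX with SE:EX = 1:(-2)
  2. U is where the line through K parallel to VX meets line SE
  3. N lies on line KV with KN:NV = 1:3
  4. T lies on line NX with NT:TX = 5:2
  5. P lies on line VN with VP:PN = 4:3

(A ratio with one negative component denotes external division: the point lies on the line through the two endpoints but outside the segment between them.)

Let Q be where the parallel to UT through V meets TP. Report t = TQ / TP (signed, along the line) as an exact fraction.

Choose coordinates S = (0, 0), V = (1, 0), K = (0, 1), X = (3, 1).
1. E lies on line SX with SE:EX = 1:(-2) ⇒ E = (-3, -1)
2. U is where the line through K parallel to VX meets line SE ⇒ U = (-6, -2)
3. N lies on line KV with KN:NV = 1:3 ⇒ N = (1/4, 3/4)
4. T lies on line NX with NT:TX = 5:2 ⇒ T = (31/14, 13/14)
5. P lies on line VN with VP:PN = 4:3 ⇒ P = (4/7, 3/7)
through V parallel to UT: direction (115/14, 41/14); meets TP at Q = (82/7, 615/161)
Q = T + t·(P−T) with t = -133/23

t = -133/23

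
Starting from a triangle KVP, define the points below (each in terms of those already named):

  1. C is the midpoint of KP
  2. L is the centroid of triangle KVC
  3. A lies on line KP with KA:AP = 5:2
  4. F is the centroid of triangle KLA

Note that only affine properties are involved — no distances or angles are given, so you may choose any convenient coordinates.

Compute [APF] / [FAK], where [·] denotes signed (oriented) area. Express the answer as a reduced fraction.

Assign K = (0, 0), V = (1, 0), P = (0, 1) — the answer is frame-independent, so this choice is without loss of generality.
1. C is the midpoint of KP ⇒ C = (0, 1/2)
2. L is the centroid of triangle KVC ⇒ L = (1/3, 1/6)
3. A lies on line KP with KA:AP = 5:2 ⇒ A = (0, 5/7)
4. F is the centroid of triangle KLA ⇒ F = (1/9, 37/126)
2·[APF] = -2/63, 2·[FAK] = 5/63
[APF]:[FAK] = -2/63:5/63 = -2/5

[APF]:[FAK] = -2/5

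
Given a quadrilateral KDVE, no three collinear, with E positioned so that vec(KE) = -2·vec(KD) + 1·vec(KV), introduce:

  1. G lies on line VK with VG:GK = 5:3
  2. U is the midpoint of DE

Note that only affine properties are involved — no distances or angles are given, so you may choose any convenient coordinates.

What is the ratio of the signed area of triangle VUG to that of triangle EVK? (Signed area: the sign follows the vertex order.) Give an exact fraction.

[VUG]:[EVK] = -5/32

Choose coordinates K = (0, 0), D = (1, 0), V = (0, 1), E = (-2, 1).
1. G lies on line VK with VG:GK = 5:3 ⇒ G = (0, 3/8)
2. U is the midpoint of DE ⇒ U = (-1/2, 1/2)
2·[VUG] = 5/16, 2·[EVK] = -2
[VUG]:[EVK] = 5/16:-2 = -5/32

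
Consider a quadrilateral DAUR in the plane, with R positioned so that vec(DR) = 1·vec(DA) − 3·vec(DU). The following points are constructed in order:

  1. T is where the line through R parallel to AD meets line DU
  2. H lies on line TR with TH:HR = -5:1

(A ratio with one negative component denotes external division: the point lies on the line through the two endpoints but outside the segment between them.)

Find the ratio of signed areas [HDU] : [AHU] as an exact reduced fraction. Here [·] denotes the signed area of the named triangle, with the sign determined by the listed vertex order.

Work in coordinates with D = (0, 0), A = (1, 0), U = (0, 1), R = (1, -3).
1. T is where the line through R parallel to AD meets line DU ⇒ T = (0, -3)
2. H lies on line TR with TH:HR = -5:1 ⇒ H = (5/4, -3)
2·[HDU] = -5/4, 2·[AHU] = -11/4
[HDU]:[AHU] = -5/4:-11/4 = 5/11

[HDU]:[AHU] = 5/11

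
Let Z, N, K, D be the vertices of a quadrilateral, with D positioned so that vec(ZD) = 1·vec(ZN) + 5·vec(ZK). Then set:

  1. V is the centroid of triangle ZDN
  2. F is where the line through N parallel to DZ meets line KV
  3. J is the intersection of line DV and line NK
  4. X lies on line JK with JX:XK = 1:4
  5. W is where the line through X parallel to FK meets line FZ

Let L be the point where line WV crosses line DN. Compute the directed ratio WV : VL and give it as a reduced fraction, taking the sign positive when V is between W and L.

Work in coordinates with Z = (0, 0), N = (1, 0), K = (0, 1), D = (1, 5).
1. V is the centroid of triangle ZDN ⇒ V = (2/3, 5/3)
2. F is where the line through N parallel to DZ meets line KV ⇒ F = (3/2, 5/2)
3. J is the intersection of line DV and line NK ⇒ J = (6/11, 5/11)
4. X lies on line JK with JX:XK = 1:4 ⇒ X = (24/55, 31/55)
5. W is where the line through X parallel to FK meets line FZ ⇒ W = (21/110, 7/22)
line WV meets DN at L = (1, 410/157)
V = W + t·(L−W) with t = 157/267, so WV:VL = 157/267:110/267

WV:VL = 157/110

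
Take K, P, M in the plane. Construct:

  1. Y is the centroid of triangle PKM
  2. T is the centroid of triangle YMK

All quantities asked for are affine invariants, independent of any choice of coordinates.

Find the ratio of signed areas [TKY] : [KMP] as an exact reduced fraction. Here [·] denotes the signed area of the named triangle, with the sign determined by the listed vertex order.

Set K = (0, 0), P = (1, 0), M = (0, 1); any affine frame gives the same invariant.
1. Y is the centroid of triangle PKM ⇒ Y = (1/3, 1/3)
2. T is the centroid of triangle YMK ⇒ T = (1/9, 4/9)
2·[TKY] = 1/9, 2·[KMP] = -1
[TKY]:[KMP] = 1/9:-1 = -1/9

[TKY]:[KMP] = -1/9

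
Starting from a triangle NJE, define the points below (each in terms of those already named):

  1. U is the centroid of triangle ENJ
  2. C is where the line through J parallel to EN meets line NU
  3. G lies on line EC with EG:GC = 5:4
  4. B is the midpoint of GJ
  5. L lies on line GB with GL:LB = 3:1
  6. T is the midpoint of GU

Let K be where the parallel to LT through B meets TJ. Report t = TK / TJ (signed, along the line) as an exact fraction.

t = 1/5

Assign N = (0, 0), J = (1, 0), E = (0, 1) — the answer is frame-independent, so this choice is without loss of generality.
1. U is the centroid of triangle ENJ ⇒ U = (1/3, 1/3)
2. C is where the line through J parallel to EN meets line NU ⇒ C = (1, 1)
3. G lies on line EC with EG:GC = 5:4 ⇒ G = (5/9, 1)
4. B is the midpoint of GJ ⇒ B = (7/9, 1/2)
5. L lies on line GB with GL:LB = 3:1 ⇒ L = (13/18, 5/8)
6. T is the midpoint of GU ⇒ T = (4/9, 2/3)
through B parallel to LT: direction (-5/18, 1/24); meets TJ at K = (5/9, 8/15)
K = T + t·(J−T) with t = 1/5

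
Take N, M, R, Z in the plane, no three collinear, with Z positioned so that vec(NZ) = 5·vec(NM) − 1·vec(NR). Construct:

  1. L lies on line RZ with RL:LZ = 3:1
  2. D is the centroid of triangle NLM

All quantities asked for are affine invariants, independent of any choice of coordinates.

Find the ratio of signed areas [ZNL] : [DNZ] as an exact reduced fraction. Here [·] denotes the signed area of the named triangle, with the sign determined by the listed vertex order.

[ZNL]:[DNZ] = -5/3

Choose coordinates N = (0, 0), M = (1, 0), R = (0, 1), Z = (5, -1).
1. L lies on line RZ with RL:LZ = 3:1 ⇒ L = (15/4, -1/2)
2. D is the centroid of triangle NLM ⇒ D = (19/12, -1/6)
2·[ZNL] = -5/4, 2·[DNZ] = 3/4
[ZNL]:[DNZ] = -5/4:3/4 = -5/3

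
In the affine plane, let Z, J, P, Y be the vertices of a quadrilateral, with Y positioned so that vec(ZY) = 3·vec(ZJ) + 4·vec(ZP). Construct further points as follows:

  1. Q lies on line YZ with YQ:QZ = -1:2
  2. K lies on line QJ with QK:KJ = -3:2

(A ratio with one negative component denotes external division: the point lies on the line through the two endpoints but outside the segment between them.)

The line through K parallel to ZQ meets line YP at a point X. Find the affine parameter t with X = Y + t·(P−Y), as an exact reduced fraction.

Work in coordinates with Z = (0, 0), J = (1, 0), P = (0, 1), Y = (3, 4).
1. Q lies on line YZ with YQ:QZ = -1:2 ⇒ Q = (6, 8)
2. K lies on line QJ with QK:KJ = -3:2 ⇒ K = (-9, -16)
through K parallel to ZQ: direction (6, 8); meets YP at X = (15, 16)
X = Y + t·(P−Y) with t = -4

t = -4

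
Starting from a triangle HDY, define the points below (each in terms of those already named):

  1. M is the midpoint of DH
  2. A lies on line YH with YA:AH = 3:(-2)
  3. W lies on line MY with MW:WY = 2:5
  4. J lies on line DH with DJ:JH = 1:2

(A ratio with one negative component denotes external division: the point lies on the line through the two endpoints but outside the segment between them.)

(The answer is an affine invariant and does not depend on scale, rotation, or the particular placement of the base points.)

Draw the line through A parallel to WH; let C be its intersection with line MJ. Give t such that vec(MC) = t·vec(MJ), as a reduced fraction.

t = 12

Set H = (0, 0), D = (1, 0), Y = (0, 1); any affine frame gives the same invariant.
1. M is the midpoint of DH ⇒ M = (1/2, 0)
2. A lies on line YH with YA:AH = 3:(-2) ⇒ A = (0, -2)
3. W lies on line MY with MW:WY = 2:5 ⇒ W = (5/14, 2/7)
4. J lies on line DH with DJ:JH = 1:2 ⇒ J = (2/3, 0)
through A parallel to WH: direction (-5/14, -2/7); meets MJ at C = (5/2, 0)
C = M + t·(J−M) with t = 12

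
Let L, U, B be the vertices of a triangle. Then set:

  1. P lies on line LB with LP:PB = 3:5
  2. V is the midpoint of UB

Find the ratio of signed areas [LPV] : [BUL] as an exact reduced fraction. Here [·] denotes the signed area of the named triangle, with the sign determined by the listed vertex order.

[LPV]:[BUL] = 3/16

Work in coordinates with L = (0, 0), U = (1, 0), B = (0, 1).
1. P lies on line LB with LP:PB = 3:5 ⇒ P = (0, 3/8)
2. V is the midpoint of UB ⇒ V = (1/2, 1/2)
2·[LPV] = -3/16, 2·[BUL] = -1
[LPV]:[BUL] = -3/16:-1 = 3/16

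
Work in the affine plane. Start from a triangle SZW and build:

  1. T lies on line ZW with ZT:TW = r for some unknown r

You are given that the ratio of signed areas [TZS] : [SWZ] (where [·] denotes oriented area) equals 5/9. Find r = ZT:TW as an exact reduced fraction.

r = 5/4

Work in coordinates with S = (0, 0), Z = (1, 0), W = (0, 1).
1. With ZT:TW = r, write λ = r/(r+1) so T = Z + λ·(W−Z); T is affine-linear in λ
Every point depending on T is an affine combination of T and λ-independent points, so each such coordinate is linear in λ; the λ² term in each signed area is a multiple of (W−Z)×(W−Z) = 0, so 2·[TZS] and 2·[SWZ] are each linear in λ. Evaluating at λ=0 and λ=1:
  2·[TZS] = −λ,   2·[SWZ] = -1
So [TZS]:[SWZ] = (−λ) / (-1). Setting this equal to 5/9:
  −λ = 5/9·(-1)  ⇒  λ = 5/9
Then r = λ/(1−λ) = (5/9)/(4/9) = 5/4. Check: with r = 5/4, T = (4/9, 5/9) and [TZS]:[SWZ] = 5/9 as required.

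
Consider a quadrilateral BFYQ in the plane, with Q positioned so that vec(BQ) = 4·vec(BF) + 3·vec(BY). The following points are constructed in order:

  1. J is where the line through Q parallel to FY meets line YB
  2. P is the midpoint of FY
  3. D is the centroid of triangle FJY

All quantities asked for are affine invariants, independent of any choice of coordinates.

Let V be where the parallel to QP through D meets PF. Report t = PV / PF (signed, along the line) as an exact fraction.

t = -8/3

Set B = (0, 0), F = (1, 0), Y = (0, 1), Q = (4, 3); any affine frame gives the same invariant.
1. J is where the line through Q parallel to FY meets line YB ⇒ J = (0, 7)
2. P is the midpoint of FY ⇒ P = (1/2, 1/2)
3. D is the centroid of triangle FJY ⇒ D = (1/3, 8/3)
through D parallel to QP: direction (-7/2, -5/2); meets PF at V = (-5/6, 11/6)
V = P + t·(F−P) with t = -8/3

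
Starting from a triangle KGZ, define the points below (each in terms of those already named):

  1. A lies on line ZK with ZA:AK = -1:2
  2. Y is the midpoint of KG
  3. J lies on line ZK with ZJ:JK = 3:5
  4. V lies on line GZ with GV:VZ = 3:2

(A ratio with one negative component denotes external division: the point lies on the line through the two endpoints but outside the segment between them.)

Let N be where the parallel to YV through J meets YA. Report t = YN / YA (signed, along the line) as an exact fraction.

Work in coordinates with K = (0, 0), G = (1, 0), Z = (0, 1).
1. A lies on line ZK with ZA:AK = -1:2 ⇒ A = (0, 2)
2. Y is the midpoint of KG ⇒ Y = (1/2, 0)
3. J lies on line ZK with ZJ:JK = 3:5 ⇒ J = (0, 5/8)
4. V lies on line GZ with GV:VZ = 3:2 ⇒ V = (2/5, 3/5)
through J parallel to YV: direction (-1/10, 3/5); meets YA at N = (-11/16, 19/4)
N = Y + t·(A−Y) with t = 19/8

t = 19/8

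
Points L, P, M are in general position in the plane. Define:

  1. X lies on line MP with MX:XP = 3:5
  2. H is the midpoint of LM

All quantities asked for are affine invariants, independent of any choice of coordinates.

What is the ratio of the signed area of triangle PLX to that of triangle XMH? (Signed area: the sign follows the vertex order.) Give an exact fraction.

[PLX]:[XMH] = -10/3

Work in coordinates with L = (0, 0), P = (1, 0), M = (0, 1).
1. X lies on line MP with MX:XP = 3:5 ⇒ X = (3/8, 5/8)
2. H is the midpoint of LM ⇒ H = (0, 1/2)
2·[PLX] = -5/8, 2·[XMH] = 3/16
[PLX]:[XMH] = -5/8:3/16 = -10/3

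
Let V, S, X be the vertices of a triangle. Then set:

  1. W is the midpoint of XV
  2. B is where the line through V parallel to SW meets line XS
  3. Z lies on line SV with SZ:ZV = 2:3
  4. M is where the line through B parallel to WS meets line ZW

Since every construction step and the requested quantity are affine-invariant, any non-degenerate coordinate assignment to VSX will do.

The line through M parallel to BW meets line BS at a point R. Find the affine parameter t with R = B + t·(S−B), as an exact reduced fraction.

Assign V = (0, 0), S = (1, 0), X = (0, 1) — the answer is frame-independent, so this choice is without loss of generality.
1. W is the midpoint of XV ⇒ W = (0, 1/2)
2. B is where the line through V parallel to SW meets line XS ⇒ B = (2, -1)
3. Z lies on line SV with SZ:ZV = 2:3 ⇒ Z = (3/5, 0)
4. M is where the line through B parallel to WS meets line ZW ⇒ M = (3/2, -3/4)
through M parallel to BW: direction (-2, 3/2); meets BS at R = (5/2, -3/2)
R = B + t·(S−B) with t = -1/2

t = -1/2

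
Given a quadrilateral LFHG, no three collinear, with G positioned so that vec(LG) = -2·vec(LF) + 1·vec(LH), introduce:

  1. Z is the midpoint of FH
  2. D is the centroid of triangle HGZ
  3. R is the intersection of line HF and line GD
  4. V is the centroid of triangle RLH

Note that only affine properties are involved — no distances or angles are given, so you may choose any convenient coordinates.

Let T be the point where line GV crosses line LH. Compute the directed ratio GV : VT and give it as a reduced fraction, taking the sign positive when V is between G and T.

Assign L = (0, 0), F = (1, 0), H = (0, 1), G = (-2, 1) — the answer is frame-independent, so this choice is without loss of generality.
1. Z is the midpoint of FH ⇒ Z = (1/2, 1/2)
2. D is the centroid of triangle HGZ ⇒ D = (-1/2, 5/6)
3. R is the intersection of line HF and line GD ⇒ R = (1/4, 3/4)
4. V is the centroid of triangle RLH ⇒ V = (1/12, 7/12)
line GV meets LH at T = (0, 3/5)
V = G + t·(T−G) with t = 25/24, so GV:VT = 25/24:-1/24

GV:VT = -25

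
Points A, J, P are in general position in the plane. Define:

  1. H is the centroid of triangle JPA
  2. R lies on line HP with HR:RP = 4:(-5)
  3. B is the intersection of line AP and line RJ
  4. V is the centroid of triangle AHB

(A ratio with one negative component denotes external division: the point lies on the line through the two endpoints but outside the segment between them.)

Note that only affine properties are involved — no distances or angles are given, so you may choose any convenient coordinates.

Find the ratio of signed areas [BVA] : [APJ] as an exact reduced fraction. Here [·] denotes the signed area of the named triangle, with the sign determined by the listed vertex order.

[BVA]:[APJ] = 7/18

Work in coordinates with A = (0, 0), J = (1, 0), P = (0, 1).
1. H is the centroid of triangle JPA ⇒ H = (1/3, 1/3)
2. R lies on line HP with HR:RP = 4:(-5) ⇒ R = (5/3, -7/3)
3. B is the intersection of line AP and line RJ ⇒ B = (0, 7/2)
4. V is the centroid of triangle AHB ⇒ V = (1/9, 23/18)
2·[BVA] = -7/18, 2·[APJ] = -1
[BVA]:[APJ] = -7/18:-1 = 7/18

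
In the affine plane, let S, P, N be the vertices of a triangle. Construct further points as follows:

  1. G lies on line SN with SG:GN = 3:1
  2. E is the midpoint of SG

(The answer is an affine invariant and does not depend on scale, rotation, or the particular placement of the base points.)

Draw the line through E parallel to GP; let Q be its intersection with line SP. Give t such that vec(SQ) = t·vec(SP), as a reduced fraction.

Work in coordinates with S = (0, 0), P = (1, 0), N = (0, 1).
1. G lies on line SN with SG:GN = 3:1 ⇒ G = (0, 3/4)
2. E is the midpoint of SG ⇒ E = (0, 3/8)
through E parallel to GP: direction (1, -3/4); meets SP at Q = (1/2, 0)
Q = S + t·(P−S) with t = 1/2

t = 1/2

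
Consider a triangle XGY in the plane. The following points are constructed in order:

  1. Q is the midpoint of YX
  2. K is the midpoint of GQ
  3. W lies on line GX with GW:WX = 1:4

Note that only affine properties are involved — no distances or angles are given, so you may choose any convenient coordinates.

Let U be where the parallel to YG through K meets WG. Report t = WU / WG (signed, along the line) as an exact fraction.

Work in coordinates with X = (0, 0), G = (1, 0), Y = (0, 1).
1. Q is the midpoint of YX ⇒ Q = (0, 1/2)
2. K is the midpoint of GQ ⇒ K = (1/2, 1/4)
3. W lies on line GX with GW:WX = 1:4 ⇒ W = (4/5, 0)
through K parallel to YG: direction (1, -1); meets WG at U = (3/4, 0)
U = W + t·(G−W) with t = -1/4

t = -1/4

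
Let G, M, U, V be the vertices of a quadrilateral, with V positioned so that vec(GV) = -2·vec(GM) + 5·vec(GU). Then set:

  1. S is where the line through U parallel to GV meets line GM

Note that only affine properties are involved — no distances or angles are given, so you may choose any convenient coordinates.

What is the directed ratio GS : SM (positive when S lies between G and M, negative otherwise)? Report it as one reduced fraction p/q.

GS:SM = 2/3

Set G = (0, 0), M = (1, 0), U = (0, 1), V = (-2, 5); any affine frame gives the same invariant.
1. S is where the line through U parallel to GV meets line GM ⇒ S = (2/5, 0)
S = G + t·(M−G) with t = 2/5, so GS:SM = t:(1−t) = 2/5:3/5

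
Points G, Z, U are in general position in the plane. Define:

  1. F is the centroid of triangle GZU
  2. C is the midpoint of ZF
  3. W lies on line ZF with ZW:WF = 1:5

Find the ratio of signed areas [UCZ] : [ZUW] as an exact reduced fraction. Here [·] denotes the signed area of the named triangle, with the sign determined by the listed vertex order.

Work in coordinates with G = (0, 0), Z = (1, 0), U = (0, 1).
1. F is the centroid of triangle GZU ⇒ F = (1/3, 1/3)
2. C is the midpoint of ZF ⇒ C = (2/3, 1/6)
3. W lies on line ZF with ZW:WF = 1:5 ⇒ W = (8/9, 1/18)
2·[UCZ] = 1/6, 2·[ZUW] = 1/18
[UCZ]:[ZUW] = 1/6:1/18 = 3

[UCZ]:[ZUW] = 3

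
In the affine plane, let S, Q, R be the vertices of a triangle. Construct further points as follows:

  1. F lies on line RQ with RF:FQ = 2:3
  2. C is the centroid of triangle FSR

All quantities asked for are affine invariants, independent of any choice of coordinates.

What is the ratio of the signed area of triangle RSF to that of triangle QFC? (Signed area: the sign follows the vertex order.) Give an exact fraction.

Assign S = (0, 0), Q = (1, 0), R = (0, 1) — the answer is frame-independent, so this choice is without loss of generality.
1. F lies on line RQ with RF:FQ = 2:3 ⇒ F = (2/5, 3/5)
2. C is the centroid of triangle FSR ⇒ C = (2/15, 8/15)
2·[RSF] = 2/5, 2·[QFC] = 1/5
[RSF]:[QFC] = 2/5:1/5 = 2

[RSF]:[QFC] = 2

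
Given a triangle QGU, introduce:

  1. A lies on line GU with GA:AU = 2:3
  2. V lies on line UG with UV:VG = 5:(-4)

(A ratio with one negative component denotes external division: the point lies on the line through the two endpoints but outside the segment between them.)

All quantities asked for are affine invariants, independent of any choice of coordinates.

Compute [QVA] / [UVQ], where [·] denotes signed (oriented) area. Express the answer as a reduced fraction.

Work in coordinates with Q = (0, 0), G = (1, 0), U = (0, 1).
1. A lies on line GU with GA:AU = 2:3 ⇒ A = (3/5, 2/5)
2. V lies on line UG with UV:VG = 5:(-4) ⇒ V = (5, -4)
2·[QVA] = 22/5, 2·[UVQ] = -5
[QVA]:[UVQ] = 22/5:-5 = -22/25

[QVA]:[UVQ] = -22/25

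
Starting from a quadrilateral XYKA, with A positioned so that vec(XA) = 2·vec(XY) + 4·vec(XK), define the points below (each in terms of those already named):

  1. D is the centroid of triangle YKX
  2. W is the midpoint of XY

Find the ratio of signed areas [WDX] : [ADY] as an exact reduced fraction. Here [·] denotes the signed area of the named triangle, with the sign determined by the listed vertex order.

Assign X = (0, 0), Y = (1, 0), K = (0, 1), A = (2, 4) — the answer is frame-independent, so this choice is without loss of generality.
1. D is the centroid of triangle YKX ⇒ D = (1/3, 1/3)
2. W is the midpoint of XY ⇒ W = (1/2, 0)
2·[WDX] = 1/6, 2·[ADY] = 3
[WDX]:[ADY] = 1/6:3 = 1/18

[WDX]:[ADY] = 1/18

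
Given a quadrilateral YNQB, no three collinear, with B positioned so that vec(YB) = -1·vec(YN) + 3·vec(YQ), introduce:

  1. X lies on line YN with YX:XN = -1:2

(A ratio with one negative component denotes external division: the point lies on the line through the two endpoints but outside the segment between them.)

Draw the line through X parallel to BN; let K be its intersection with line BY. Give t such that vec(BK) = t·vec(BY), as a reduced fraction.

Assign Y = (0, 0), N = (1, 0), Q = (0, 1), B = (-1, 3) — the answer is frame-independent, so this choice is without loss of generality.
1. X lies on line YN with YX:XN = -1:2 ⇒ X = (-1, 0)
through X parallel to BN: direction (2, -3); meets BY at K = (1, -3)
K = B + t·(Y−B) with t = 2

t = 2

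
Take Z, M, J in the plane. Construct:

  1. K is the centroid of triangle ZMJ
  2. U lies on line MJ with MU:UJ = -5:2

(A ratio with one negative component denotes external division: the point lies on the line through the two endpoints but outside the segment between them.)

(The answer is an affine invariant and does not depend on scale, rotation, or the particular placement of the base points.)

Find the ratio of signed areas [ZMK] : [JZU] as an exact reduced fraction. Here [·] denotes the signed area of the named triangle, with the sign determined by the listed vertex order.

[ZMK]:[JZU] = -1/2

Assign Z = (0, 0), M = (1, 0), J = (0, 1) — the answer is frame-independent, so this choice is without loss of generality.
1. K is the centroid of triangle ZMJ ⇒ K = (1/3, 1/3)
2. U lies on line MJ with MU:UJ = -5:2 ⇒ U = (-2/3, 5/3)
2·[ZMK] = 1/3, 2·[JZU] = -2/3
[ZMK]:[JZU] = 1/3:-2/3 = -1/2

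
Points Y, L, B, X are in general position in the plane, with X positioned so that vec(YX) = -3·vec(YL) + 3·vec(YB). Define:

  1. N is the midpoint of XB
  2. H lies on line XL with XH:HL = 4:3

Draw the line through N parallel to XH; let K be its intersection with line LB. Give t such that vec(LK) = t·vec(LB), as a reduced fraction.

Assign Y = (0, 0), L = (1, 0), B = (0, 1), X = (-3, 3) — the answer is frame-independent, so this choice is without loss of generality.
1. N is the midpoint of XB ⇒ N = (-3/2, 2)
2. H lies on line XL with XH:HL = 4:3 ⇒ H = (-5/7, 9/7)
through N parallel to XH: direction (16/7, -12/7); meets LB at K = (1/2, 1/2)
K = L + t·(B−L) with t = 1/2

t = 1/2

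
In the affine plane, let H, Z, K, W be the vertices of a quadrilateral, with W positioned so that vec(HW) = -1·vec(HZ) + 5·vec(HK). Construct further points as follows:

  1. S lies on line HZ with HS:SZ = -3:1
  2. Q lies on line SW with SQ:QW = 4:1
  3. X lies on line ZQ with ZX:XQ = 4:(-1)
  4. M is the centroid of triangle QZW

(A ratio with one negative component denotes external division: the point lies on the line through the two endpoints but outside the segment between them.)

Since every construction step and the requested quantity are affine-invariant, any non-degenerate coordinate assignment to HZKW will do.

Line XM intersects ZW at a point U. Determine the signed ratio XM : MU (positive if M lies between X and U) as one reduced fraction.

Assign H = (0, 0), Z = (1, 0), K = (0, 1), W = (-1, 5) — the answer is frame-independent, so this choice is without loss of generality.
1. S lies on line HZ with HS:SZ = -3:1 ⇒ S = (3/2, 0)
2. Q lies on line SW with SQ:QW = 4:1 ⇒ Q = (-1/2, 4)
3. X lies on line ZQ with ZX:XQ = 4:(-1) ⇒ X = (-1, 16/3)
4. M is the centroid of triangle QZW ⇒ M = (-1/6, 3)
line XM meets ZW at U = (1/9, 20/9)
M = X + t·(U−X) with t = 3/4, so XM:MU = 3/4:1/4

XM:MU = 3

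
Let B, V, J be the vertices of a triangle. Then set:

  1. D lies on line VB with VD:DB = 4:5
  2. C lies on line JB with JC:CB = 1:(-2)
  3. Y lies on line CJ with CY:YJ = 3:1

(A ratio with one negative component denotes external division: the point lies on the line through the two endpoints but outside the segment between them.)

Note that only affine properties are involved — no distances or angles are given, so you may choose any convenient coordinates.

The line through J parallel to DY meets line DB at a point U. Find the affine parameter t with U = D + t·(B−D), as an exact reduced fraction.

t = 1/5

Work in coordinates with B = (0, 0), V = (1, 0), J = (0, 1).
1. D lies on line VB with VD:DB = 4:5 ⇒ D = (5/9, 0)
2. C lies on line JB with JC:CB = 1:(-2) ⇒ C = (0, 2)
3. Y lies on line CJ with CY:YJ = 3:1 ⇒ Y = (0, 5/4)
through J parallel to DY: direction (-5/9, 5/4); meets DB at U = (4/9, 0)
U = D + t·(B−D) with t = 1/5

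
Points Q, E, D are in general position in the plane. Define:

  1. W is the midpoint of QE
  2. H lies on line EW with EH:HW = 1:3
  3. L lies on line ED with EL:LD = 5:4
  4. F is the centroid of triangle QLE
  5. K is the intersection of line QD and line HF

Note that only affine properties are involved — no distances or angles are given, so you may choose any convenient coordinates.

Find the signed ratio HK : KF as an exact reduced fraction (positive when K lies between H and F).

Assign Q = (0, 0), E = (1, 0), D = (0, 1) — the answer is frame-independent, so this choice is without loss of generality.
1. W is the midpoint of QE ⇒ W = (1/2, 0)
2. H lies on line EW with EH:HW = 1:3 ⇒ H = (7/8, 0)
3. L lies on line ED with EL:LD = 5:4 ⇒ L = (4/9, 5/9)
4. F is the centroid of triangle QLE ⇒ F = (13/27, 5/27)
5. K is the intersection of line QD and line HF ⇒ K = (0, 7/17)
K = H + t·(F−H) with t = 189/85, so HK:KF = t:(1−t) = 189/85:-104/85

HK:KF = -189/104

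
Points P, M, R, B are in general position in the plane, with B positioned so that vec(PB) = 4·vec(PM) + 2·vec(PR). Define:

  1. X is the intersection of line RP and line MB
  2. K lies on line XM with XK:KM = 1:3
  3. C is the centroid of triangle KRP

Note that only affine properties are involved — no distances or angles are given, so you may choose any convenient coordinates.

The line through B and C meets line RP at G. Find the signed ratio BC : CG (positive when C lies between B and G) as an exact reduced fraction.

BC:CG = 47

Assign P = (0, 0), M = (1, 0), R = (0, 1), B = (4, 2) — the answer is frame-independent, so this choice is without loss of generality.
1. X is the intersection of line RP and line MB ⇒ X = (0, -2/3)
2. K lies on line XM with XK:KM = 1:3 ⇒ K = (1/4, -1/2)
3. C is the centroid of triangle KRP ⇒ C = (1/12, 1/6)
line BC meets RP at G = (0, 6/47)
C = B + t·(G−B) with t = 47/48, so BC:CG = 47/48:1/48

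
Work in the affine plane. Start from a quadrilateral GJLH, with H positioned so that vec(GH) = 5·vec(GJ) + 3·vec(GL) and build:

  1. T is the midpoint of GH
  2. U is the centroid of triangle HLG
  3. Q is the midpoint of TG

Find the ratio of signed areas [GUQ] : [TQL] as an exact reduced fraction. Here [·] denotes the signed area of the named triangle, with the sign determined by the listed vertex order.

[GUQ]:[TQL] = 1/3

Assign G = (0, 0), J = (1, 0), L = (0, 1), H = (5, 3) — the answer is frame-independent, so this choice is without loss of generality.
1. T is the midpoint of GH ⇒ T = (5/2, 3/2)
2. U is the centroid of triangle HLG ⇒ U = (5/3, 4/3)
3. Q is the midpoint of TG ⇒ Q = (5/4, 3/4)
2·[GUQ] = -5/12, 2·[TQL] = -5/4
[GUQ]:[TQL] = -5/12:-5/4 = 1/3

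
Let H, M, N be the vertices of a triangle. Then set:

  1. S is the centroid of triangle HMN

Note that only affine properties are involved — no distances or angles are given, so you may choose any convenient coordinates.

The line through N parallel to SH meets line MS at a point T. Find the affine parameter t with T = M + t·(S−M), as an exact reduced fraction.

Set H = (0, 0), M = (1, 0), N = (0, 1); any affine frame gives the same invariant.
1. S is the centroid of triangle HMN ⇒ S = (1/3, 1/3)
through N parallel to SH: direction (-1/3, -1/3); meets MS at T = (-1/3, 2/3)
T = M + t·(S−M) with t = 2

t = 2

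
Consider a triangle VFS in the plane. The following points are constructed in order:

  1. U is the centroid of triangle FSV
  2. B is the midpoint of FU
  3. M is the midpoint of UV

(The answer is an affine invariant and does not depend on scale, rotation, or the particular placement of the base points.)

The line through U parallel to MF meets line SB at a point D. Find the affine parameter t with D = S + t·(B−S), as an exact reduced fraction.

Choose coordinates V = (0, 0), F = (1, 0), S = (0, 1).
1. U is the centroid of triangle FSV ⇒ U = (1/3, 1/3)
2. B is the midpoint of FU ⇒ B = (2/3, 1/6)
3. M is the midpoint of UV ⇒ M = (1/6, 1/6)
through U parallel to MF: direction (5/6, -1/6); meets SB at D = (4/7, 2/7)
D = S + t·(B−S) with t = 6/7

t = 6/7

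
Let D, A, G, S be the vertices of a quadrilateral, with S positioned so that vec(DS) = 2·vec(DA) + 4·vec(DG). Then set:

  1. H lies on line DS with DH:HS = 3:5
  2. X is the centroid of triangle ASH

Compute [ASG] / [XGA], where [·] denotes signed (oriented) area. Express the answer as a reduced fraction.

[ASG]:[XGA] = 12/5

Assign D = (0, 0), A = (1, 0), G = (0, 1), S = (2, 4) — the answer is frame-independent, so this choice is without loss of generality.
1. H lies on line DS with DH:HS = 3:5 ⇒ H = (3/4, 3/2)
2. X is the centroid of triangle ASH ⇒ X = (5/4, 11/6)
2·[ASG] = 5, 2·[XGA] = 25/12
[ASG]:[XGA] = 5:25/12 = 12/5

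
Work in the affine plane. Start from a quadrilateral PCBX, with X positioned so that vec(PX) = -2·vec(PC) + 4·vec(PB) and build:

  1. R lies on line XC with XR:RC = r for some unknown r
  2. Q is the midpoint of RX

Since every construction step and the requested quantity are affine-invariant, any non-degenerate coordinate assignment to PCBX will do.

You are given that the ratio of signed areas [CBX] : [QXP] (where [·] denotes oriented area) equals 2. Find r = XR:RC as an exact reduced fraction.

r = -1/5

Work in coordinates with P = (0, 0), C = (1, 0), B = (0, 1), X = (-2, 4).
1. With XR:RC = r, write λ = r/(r+1) so R = X + λ·(C−X); R is affine-linear in λ
2. Q is the midpoint of RX ⇒ Q is an affine combination of earlier points and hence also affine-linear in λ
Every point depending on R is an affine combination of R and λ-independent points, so each such coordinate is linear in λ; the λ² term in each signed area is a multiple of (C−X)×(C−X) = 0, so 2·[CBX] and 2·[QXP] are each linear in λ. Evaluating at λ=0 and λ=1:
  2·[CBX] = -1,   2·[QXP] = 2·λ
So [CBX]:[QXP] = (-1) / (2·λ). Setting this equal to 2:
  -1 = 2·(2·λ)  ⇒  λ = -1/4
Then r = λ/(1−λ) = (-1/4)/(5/4) = -1/5. Check: with r = -1/5, R = (-11/4, 5) and [CBX]:[QXP] = 2 as required.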